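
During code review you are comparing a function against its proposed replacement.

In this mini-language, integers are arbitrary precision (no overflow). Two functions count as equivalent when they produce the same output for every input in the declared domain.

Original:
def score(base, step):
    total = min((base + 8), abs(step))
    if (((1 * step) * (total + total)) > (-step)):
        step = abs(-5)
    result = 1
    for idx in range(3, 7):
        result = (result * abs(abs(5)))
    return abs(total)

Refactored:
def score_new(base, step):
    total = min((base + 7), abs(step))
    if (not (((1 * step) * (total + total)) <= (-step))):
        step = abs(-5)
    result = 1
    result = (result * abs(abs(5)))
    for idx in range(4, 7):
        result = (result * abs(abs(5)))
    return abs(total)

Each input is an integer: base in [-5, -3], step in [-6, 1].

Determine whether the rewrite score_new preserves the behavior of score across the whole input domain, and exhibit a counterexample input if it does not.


At base=-5, step=-6: score gives 3, score_new gives 2.
verdict: not equivalent; witness: base=-5, step=-6


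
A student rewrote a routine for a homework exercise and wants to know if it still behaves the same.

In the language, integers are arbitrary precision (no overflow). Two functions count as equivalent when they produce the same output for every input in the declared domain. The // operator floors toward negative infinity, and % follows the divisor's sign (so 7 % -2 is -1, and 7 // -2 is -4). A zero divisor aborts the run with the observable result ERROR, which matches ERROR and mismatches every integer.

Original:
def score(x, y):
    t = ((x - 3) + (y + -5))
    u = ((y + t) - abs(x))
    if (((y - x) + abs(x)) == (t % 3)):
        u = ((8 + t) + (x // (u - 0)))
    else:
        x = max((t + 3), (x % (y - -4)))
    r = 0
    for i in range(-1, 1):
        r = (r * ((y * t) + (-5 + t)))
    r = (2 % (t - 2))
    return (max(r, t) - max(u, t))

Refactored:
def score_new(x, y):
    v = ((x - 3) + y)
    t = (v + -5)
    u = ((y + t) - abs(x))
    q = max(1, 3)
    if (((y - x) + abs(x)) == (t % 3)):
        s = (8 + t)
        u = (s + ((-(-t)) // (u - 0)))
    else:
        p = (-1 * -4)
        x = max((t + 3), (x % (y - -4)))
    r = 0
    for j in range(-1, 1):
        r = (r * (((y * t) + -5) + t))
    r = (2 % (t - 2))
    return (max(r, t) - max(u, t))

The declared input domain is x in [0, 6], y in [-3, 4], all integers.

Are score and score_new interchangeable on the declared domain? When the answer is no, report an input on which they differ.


Run the pair on x=2, y=0.
score: t := -6 | u := -8 | (((y - x) + abs(x)) == (t % 3)): true | u := 1 | r := 0 | iter i=-1: | r := 0 | iter i=0: | r := 0 | r := -6 | result -7
score_new: v := -1 | t := -6 | u := -8 | q := 3 | (((y - x) + abs(x)) == (t % 3)): true | s := 2 | u := 2 | r := 0 | iter j=-1: | r := 0 | iter j=0: | r := 0 | r := -6 | result -8
-7 vs -8 — the two versions disagree here.
verdict: not equivalent; witness: x=2, y=0


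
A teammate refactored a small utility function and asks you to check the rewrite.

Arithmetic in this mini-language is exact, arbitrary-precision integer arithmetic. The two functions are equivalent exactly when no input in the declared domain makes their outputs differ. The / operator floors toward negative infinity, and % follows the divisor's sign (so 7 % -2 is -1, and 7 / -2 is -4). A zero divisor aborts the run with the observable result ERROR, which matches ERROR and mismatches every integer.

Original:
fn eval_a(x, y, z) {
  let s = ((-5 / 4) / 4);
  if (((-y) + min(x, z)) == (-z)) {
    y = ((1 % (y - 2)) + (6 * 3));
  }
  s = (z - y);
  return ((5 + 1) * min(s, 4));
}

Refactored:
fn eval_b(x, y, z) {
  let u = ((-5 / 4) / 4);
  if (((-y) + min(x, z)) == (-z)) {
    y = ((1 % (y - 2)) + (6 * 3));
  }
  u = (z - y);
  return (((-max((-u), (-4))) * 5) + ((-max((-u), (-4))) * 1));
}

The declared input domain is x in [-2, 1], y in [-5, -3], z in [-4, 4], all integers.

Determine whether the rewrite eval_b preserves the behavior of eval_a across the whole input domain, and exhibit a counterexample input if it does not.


Equivalent — the differences include constant usage differs, plus arithmetic usage differs, plus local variable names differ, plus min/max/abs usage differs, yet no declared input distinguishes the two.
One worked example (x=-1, y=-4, z=0) — eval_a: s := -1 | (((-y) + min(x, z)) == (-z)): false | s := 4 | result 24; eval_b: u := -1 | (((-y) + min(x, z)) == (-z)): false | u := 4 | result 24; agreement on 24.
Across all 108 domain points the two functions coincide.
verdict: equivalent


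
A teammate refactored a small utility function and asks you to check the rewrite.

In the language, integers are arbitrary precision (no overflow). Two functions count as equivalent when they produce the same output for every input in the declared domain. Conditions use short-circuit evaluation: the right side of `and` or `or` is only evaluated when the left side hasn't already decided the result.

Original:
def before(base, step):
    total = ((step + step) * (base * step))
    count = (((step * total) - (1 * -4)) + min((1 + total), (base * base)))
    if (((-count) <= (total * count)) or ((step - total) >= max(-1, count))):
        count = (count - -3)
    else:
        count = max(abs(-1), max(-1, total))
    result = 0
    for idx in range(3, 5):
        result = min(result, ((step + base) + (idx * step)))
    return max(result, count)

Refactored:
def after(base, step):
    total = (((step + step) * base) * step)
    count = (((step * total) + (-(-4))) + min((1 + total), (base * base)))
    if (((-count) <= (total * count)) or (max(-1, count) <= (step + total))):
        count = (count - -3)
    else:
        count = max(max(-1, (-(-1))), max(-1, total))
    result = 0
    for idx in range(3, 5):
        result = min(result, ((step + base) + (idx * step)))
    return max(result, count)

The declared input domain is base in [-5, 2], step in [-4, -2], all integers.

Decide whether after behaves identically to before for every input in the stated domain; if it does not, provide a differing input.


Consider the input base=1, step=-4.
before: total becomes 32; next count becomes -123; next (((-count) <= (total * count)) or ((step - total) >= max(-1, count))) evaluates to false; next count becomes 32; next result becomes 0; next at idx=3:; next result becomes -15; next at idx=4:; next result becomes -19; next final value 32
after: total becomes 32; next count becomes -123; next (((-count) <= (total * count)) or (max(-1, count) <= (step + total))) evaluates to true; next count becomes -120; next result becomes 0; next at idx=3:; next result becomes -15; next at idx=4:; next result becomes -19; next final value -19
32 vs -19 — the two versions disagree here.
verdict: not equivalent; witness: base=1, step=-4


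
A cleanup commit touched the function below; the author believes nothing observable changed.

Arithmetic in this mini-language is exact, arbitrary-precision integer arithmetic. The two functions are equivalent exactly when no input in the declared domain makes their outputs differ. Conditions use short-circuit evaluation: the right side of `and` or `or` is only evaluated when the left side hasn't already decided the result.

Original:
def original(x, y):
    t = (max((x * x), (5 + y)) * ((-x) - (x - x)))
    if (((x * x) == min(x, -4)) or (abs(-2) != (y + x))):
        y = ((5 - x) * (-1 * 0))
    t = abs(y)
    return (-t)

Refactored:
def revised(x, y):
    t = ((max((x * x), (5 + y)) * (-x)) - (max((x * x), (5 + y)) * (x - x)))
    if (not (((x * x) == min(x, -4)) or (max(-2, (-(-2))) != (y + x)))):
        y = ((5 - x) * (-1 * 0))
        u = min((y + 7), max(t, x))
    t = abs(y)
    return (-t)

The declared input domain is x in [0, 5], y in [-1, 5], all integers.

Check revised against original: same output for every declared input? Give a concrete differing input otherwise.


Take x=0, y=-1.
original: t := 0 | (((x * x) == min(x, -4)) or (abs(-2) != (y + x))): true | y := 0 | t := 0 | result 0
revised: t := 0 | (not (((x * x) == min(x, -4)) or (max(-2, (-(-2))) != (y + x)))): false | t := 1 | result -1
0 vs -1 — the two versions disagree here.
verdict: not equivalent; witness: x=0, y=-1


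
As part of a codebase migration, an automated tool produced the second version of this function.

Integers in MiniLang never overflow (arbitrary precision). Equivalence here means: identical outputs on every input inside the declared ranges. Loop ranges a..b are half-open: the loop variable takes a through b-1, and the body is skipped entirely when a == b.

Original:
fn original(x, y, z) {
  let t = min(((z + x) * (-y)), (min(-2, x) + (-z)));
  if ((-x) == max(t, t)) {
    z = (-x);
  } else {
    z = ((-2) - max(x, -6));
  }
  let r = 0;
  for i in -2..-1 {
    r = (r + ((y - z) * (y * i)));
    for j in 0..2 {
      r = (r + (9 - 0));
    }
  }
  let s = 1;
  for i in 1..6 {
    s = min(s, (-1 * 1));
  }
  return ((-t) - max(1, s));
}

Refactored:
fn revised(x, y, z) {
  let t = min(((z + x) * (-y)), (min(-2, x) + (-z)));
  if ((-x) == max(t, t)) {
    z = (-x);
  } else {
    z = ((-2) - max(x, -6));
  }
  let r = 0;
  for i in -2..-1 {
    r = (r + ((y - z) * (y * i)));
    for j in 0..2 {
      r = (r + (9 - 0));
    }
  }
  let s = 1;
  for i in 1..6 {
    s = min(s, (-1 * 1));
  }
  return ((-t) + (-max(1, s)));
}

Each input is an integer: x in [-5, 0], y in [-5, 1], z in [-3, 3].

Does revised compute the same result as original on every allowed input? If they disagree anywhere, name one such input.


Equivalent — the differences include arithmetic usage differs, yet no declared input distinguishes the two.
Spot check at x=-3, y=-1, z=1 — original: t becomes -4; next ((-x) == max(t, t)) evaluates to false; next z becomes 1; next r becomes 0; next at i=-2:; next r becomes -4; next at j=0:; next r becomes 5; next at j=1:; next r becomes 14; next s becomes 1; next at i=1:; next s becomes -1; next at i=2:; next s becomes -1; next at i=3:; next s becomes -1; next at i=4:; next s becomes -1; next at i=5:; next s becomes -1; next final value 3. revised: t becomes -4; next ((-x) == max(t, t)) evaluates to false; next z becomes 1; next r becomes 0; next at i=-2:; next r becomes -4; next at j=0:; next r becomes 5; next at j=1:; next r becomes 14; next s becomes 1; next at i=1:; next s becomes -1; next at i=2:; next s becomes -1; next at i=3:; next s becomes -1; next at i=4:; next s becomes -1; next at i=5:; next s becomes -1; next final value 3. Both give 3.
Sweeping the whole domain (294 inputs) finds no disagreement.
verdict: equivalent


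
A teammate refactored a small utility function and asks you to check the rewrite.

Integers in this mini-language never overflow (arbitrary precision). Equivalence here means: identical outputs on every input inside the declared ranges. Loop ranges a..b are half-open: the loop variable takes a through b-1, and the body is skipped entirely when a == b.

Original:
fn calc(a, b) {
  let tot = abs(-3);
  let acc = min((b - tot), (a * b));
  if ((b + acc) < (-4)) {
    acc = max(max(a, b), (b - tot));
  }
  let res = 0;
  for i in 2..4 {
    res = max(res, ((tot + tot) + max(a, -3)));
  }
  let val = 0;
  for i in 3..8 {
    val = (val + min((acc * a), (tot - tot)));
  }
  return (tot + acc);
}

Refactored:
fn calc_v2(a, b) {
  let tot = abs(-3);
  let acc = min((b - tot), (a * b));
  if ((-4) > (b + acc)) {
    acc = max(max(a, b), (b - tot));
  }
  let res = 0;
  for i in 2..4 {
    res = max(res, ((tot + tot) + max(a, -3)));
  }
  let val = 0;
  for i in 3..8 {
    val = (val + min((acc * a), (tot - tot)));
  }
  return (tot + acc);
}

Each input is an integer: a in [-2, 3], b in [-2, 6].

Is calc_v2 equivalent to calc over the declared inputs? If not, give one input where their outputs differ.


This is a faithful refactor — comparison usage differs, but the computed results match everywhere.
One worked example (a=3, b=6) — calc: tot = 3; acc = 3; ((b + acc) < (-4)) -> false; res = 0; [i=2]; res = 9; [i=3]; res = 9; val = 0; [i=3]; val = 0; [i=4]; val = 0; [i=5]; val = 0; [i=6]; val = 0; [i=7]; val = 0; return 6; calc_v2: tot = 3; acc = 3; ((-4) > (b + acc)) -> false; res = 0; [i=2]; res = 9; [i=3]; res = 9; val = 0; [i=3]; val = 0; [i=4]; val = 0; [i=5]; val = 0; [i=6]; val = 0; [i=7]; val = 0; return 6; agreement on 6.
Checked all 54 inputs in the declared domain: the outputs agree on every one.
verdict: equivalent


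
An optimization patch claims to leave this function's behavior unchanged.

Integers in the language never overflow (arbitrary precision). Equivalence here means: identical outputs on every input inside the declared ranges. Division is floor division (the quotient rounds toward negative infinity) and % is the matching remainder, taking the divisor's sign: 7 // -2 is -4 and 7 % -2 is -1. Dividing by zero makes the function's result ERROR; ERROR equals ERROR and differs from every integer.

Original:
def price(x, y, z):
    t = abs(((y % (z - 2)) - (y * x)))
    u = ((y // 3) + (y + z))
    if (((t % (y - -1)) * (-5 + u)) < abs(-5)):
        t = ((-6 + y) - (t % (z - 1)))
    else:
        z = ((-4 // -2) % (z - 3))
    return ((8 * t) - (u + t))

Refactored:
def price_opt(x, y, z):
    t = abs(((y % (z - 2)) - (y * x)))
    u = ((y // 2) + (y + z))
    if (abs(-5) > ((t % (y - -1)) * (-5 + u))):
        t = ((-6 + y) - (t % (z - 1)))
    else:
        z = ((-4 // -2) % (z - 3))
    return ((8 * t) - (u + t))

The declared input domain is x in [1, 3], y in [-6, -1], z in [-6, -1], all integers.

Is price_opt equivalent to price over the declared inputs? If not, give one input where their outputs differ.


Not equivalent: x=1, y=-6, z=-6 separates them (-70 vs -69).
price: t := 0 | u := -14 | (((t % (y - -1)) * (-5 + u)) < abs(-5)): true | t := -12 | result -70
price_opt: t := 0 | u := -15 | (abs(-5) > ((t % (y - -1)) * (-5 + u))): true | t := -12 | result -69
verdict: not equivalent; witness: x=1, y=-6, z=-6


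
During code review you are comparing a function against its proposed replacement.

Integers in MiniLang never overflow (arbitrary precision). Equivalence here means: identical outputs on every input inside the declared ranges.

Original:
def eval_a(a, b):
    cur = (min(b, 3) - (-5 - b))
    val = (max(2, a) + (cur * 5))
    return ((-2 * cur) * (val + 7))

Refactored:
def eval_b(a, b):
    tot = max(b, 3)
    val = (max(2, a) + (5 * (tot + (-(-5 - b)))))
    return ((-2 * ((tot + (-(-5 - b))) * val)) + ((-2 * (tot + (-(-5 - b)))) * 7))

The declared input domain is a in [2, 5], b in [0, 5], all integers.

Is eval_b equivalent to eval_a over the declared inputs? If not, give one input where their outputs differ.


The rewrite breaks on a=2, b=0, where the results are -340 and -784.
eval_a: cur becomes 5; next val becomes 27; next final value -340
eval_b: tot becomes 3; next val becomes 42; next final value -784
verdict: not equivalent; witness: a=2, b=0


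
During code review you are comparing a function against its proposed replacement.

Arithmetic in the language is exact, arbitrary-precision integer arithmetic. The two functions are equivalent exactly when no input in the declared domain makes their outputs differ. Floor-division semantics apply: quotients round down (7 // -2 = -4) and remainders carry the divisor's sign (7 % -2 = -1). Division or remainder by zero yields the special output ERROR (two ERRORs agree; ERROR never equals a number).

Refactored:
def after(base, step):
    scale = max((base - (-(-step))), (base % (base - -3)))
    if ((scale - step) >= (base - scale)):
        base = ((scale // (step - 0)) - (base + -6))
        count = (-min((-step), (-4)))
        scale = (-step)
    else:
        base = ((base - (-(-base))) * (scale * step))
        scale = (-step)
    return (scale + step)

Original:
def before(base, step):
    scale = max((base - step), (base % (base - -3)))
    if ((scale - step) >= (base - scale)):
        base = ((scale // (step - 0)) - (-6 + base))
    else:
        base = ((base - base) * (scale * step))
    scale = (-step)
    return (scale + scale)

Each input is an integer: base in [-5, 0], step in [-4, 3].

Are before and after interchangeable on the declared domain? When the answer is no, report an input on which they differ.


The rewrite breaks on base=-5, step=-4, where the results are 8 and 0.
before: scale=-1, then ((scale - step) >= (base - scale)) is true, then base=11, then scale=4, then returns 8
after: scale=-1, then ((scale - step) >= (base - scale)) is true, then base=11, then count=4, then scale=4, then returns 0
verdict: not equivalent; witness: base=-5, step=-4


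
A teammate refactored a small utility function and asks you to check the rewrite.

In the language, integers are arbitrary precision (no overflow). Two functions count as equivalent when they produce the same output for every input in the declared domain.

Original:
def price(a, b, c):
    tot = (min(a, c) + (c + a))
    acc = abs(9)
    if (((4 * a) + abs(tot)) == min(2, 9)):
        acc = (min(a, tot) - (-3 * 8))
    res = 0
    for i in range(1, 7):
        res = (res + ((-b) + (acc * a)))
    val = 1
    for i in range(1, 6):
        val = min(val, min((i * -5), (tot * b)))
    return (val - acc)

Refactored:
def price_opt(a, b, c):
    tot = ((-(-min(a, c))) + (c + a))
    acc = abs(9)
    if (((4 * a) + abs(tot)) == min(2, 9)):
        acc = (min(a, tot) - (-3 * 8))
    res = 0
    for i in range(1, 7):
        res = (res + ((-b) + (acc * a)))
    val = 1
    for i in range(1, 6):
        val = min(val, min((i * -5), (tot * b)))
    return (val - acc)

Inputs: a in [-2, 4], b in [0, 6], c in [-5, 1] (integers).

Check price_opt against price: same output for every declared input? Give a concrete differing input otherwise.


Differences: same computation, different form — yet all 343 inputs agree.
verdict: equivalent


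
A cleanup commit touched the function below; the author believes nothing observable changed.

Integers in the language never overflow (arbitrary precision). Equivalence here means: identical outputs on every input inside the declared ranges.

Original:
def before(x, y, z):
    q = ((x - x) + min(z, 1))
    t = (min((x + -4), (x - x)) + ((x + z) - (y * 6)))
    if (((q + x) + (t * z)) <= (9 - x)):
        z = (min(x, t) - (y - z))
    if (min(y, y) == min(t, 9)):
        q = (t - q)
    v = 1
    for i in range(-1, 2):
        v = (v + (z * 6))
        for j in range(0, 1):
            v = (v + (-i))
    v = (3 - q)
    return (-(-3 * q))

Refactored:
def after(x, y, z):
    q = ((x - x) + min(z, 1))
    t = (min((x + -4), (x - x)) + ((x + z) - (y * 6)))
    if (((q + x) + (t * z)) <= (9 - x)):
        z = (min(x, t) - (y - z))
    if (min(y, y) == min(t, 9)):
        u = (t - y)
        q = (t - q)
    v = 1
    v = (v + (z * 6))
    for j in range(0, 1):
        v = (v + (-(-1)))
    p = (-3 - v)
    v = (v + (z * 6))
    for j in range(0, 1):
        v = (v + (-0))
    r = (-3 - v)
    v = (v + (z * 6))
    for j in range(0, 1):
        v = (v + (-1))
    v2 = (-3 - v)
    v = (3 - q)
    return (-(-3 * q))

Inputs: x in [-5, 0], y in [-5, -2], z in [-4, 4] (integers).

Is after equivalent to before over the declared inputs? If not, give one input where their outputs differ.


Behavior is preserved: although loop structure differs, plus constant usage differs, plus local variable names differ, plus statement counts differ, plus arithmetic usage differs, the outputs never diverge.
Spot check at x=-5, y=-2, z=-3 — before: q := -3 | t := -5 | (((q + x) + (t * z)) <= (9 - x)): true | z := -6 | (min(y, y) == min(t, 9)): false | v := 1 | iter i=-1: | v := -35 | iter j=0: | v := -34 | iter i=0: | v := -70 | iter j=0: | v := -70 | iter i=1: | v := -106 | iter j=0: | v := -107 | v := 6 | result -9. after: q := -3 | t := -5 | (((q + x) + (t * z)) <= (9 - x)): true | z := -6 | (min(y, y) == min(t, 9)): false | v := 1 | v := -35 | iter j=0: | v := -34 | p := 31 | v := -70 | iter j=0: | v := -70 | r := 67 | v := -106 | iter j=0: | v := -107 | v2 := 104 | v := 6 | result -9. Both give -9.
An exhaustive pass over the 216 declared inputs shows identical outputs.
verdict: equivalent


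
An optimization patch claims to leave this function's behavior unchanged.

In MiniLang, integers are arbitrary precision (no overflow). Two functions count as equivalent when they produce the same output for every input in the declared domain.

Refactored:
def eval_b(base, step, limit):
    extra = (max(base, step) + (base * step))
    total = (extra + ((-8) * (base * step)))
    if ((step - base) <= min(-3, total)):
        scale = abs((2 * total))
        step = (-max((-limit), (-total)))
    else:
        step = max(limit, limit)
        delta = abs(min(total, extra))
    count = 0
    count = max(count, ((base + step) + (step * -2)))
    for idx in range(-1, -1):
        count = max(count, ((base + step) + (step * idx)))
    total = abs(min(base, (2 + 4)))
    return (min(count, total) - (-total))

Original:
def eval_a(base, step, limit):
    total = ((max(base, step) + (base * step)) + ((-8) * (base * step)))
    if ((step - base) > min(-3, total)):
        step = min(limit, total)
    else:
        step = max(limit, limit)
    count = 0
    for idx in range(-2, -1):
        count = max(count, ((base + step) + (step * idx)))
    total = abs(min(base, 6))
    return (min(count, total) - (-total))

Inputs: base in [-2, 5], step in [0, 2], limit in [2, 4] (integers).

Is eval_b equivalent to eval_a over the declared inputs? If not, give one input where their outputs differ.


These are not equivalent — on base=1, step=1, limit=2 the outputs split (2 vs 1).
eval_a: total=-6, then ((step - base) > min(-3, total)) is true, then step=-6, then count=0, then (idx=-2), then count=7, then total=1, then returns 2
eval_b: extra=2, then total=-6, then ((step - base) <= min(-3, total)) is false, then step=2, then delta=6, then count=0, then count=0, then the loop over idx runs zero times, then total=1, then returns 1
verdict: not equivalent; witness: base=1, step=1, limit=2


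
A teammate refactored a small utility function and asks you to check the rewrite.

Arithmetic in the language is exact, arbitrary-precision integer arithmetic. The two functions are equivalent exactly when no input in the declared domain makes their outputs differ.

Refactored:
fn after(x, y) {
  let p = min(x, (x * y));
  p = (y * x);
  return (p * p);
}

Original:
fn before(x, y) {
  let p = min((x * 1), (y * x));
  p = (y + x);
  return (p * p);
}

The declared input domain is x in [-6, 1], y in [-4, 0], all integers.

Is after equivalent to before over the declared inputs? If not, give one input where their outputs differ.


There is a counterexample at x=-6, y=-4: 100 on one side, 576 on the other.
before: p := -6 | p := -10 | result 100
after: p := -6 | p := 24 | result 576
verdict: not equivalent; witness: x=-6, y=-4


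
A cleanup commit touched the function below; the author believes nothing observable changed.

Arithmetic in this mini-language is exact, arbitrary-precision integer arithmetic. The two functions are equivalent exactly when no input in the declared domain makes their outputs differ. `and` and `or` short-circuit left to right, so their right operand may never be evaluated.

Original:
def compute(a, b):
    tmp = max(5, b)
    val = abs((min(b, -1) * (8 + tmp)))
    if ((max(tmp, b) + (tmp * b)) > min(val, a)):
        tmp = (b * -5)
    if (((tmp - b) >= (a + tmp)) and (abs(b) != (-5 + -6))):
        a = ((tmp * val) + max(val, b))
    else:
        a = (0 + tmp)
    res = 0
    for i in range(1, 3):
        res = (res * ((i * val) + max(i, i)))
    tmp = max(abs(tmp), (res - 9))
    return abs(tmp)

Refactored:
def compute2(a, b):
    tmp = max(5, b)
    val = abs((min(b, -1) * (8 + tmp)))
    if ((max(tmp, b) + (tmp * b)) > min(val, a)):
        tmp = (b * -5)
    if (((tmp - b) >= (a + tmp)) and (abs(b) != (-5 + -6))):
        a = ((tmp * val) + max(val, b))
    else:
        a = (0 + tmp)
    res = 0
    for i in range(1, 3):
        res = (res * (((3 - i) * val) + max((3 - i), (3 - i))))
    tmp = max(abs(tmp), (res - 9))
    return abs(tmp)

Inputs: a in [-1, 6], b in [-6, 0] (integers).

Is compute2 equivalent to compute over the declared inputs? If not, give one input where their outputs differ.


Side by side, the visible changes include: constant usage differs, plus arithmetic usage differs.
Spot check at a=4, b=-1 — compute: tmp = 5; val = 13; ((max(tmp, b) + (tmp * b)) > min(val, a)) -> false; (((tmp - b) >= (a + tmp)) and (abs(b) != (-5 + -6))) -> false; a = 5; res = 0; [i=1]; res = 0; [i=2]; res = 0; tmp = 5; return 5. compute2: tmp = 5; val = 13; ((max(tmp, b) + (tmp * b)) > min(val, a)) -> false; (((tmp - b) >= (a + tmp)) and (abs(b) != (-5 + -6))) -> false; a = 5; res = 0; [i=1]; res = 0; [i=2]; res = 0; tmp = 5; return 5. Both give 5.
Sweeping the whole domain (56 inputs) finds no disagreement.
verdict: equivalent


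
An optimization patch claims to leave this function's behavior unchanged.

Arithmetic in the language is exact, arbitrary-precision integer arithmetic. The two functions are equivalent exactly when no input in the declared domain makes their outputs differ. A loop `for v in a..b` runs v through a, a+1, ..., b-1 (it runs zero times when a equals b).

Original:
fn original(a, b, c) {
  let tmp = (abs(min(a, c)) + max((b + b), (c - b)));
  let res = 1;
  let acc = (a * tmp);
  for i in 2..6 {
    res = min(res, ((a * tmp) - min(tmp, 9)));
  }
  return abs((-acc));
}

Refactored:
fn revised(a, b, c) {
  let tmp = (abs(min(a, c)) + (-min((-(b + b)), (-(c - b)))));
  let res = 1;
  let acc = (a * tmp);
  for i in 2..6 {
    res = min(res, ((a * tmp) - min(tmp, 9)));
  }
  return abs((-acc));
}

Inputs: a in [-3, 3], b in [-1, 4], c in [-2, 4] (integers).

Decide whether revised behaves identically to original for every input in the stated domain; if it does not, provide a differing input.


Differences: min/max/abs usage differs — yet all 294 inputs agree.
verdict: equivalent


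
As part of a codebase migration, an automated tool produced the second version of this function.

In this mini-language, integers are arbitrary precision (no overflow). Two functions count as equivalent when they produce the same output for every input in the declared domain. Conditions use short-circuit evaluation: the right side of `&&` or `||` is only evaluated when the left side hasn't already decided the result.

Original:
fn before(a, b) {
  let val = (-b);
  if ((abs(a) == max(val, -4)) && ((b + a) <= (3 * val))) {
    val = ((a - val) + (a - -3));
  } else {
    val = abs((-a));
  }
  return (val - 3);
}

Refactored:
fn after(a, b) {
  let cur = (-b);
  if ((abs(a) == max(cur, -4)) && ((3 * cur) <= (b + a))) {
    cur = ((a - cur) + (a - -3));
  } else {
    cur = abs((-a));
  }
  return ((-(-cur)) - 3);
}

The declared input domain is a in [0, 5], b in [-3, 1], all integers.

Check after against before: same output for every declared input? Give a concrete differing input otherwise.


On input a=1, b=-1, before returns 1 while after returns -2.
verdict: not equivalent; witness: a=1, b=-1


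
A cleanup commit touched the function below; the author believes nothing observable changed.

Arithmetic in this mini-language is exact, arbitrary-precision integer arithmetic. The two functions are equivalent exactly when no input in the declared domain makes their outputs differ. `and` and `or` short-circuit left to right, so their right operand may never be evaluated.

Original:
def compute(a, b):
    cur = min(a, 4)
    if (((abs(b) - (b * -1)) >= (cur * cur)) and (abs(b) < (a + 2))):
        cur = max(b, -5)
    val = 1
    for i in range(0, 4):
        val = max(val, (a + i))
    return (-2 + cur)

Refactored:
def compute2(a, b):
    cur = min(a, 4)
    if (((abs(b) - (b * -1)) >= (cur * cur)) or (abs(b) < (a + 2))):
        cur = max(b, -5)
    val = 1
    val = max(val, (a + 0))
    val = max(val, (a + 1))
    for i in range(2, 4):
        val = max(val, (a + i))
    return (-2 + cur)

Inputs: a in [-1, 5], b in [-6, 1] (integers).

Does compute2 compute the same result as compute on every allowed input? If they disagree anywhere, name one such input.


Try a=-1, b=0.
compute: cur=-1, then (((abs(b) - (b * -1)) >= (cur * cur)) and (abs(b) < (a + 2))) is false, then val=1, then (i=0), then val=1, then (i=1), then val=1, then (i=2), then val=1, then (i=3), then val=2, then returns -3
compute2: cur=-1, then (((abs(b) - (b * -1)) >= (cur * cur)) or (abs(b) < (a + 2))) is true, then cur=0, then val=1, then val=1, then val=1, then (i=2), then val=1, then (i=3), then val=2, then returns -2
-3 and -2 differ, so these are not the same function on this domain.
verdict: not equivalent; witness: a=-1, b=0


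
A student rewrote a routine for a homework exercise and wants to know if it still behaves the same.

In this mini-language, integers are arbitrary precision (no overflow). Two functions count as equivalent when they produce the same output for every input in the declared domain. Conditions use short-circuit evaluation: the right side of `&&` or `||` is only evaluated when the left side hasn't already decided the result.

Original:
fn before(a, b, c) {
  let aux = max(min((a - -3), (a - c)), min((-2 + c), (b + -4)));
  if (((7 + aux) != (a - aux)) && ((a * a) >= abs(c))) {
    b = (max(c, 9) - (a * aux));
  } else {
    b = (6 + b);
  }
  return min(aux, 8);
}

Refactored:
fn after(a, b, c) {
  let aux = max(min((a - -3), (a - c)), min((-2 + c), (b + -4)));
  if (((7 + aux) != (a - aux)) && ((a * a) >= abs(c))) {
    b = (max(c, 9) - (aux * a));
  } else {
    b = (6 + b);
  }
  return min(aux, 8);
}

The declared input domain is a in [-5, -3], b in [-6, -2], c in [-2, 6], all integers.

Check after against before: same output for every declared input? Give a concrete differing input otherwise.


Comparing the listings, the differences include: same computation, different form.
Tracing a=-3, b=-4, c=-2: before: aux := -1 | (((7 + aux) != (a - aux)) && ((a * a) >= abs(c))): true | b := 6 | result -1 | after: aux := -1 | (((7 + aux) != (a - aux)) && ((a * a) >= abs(c))): true | b := 6 | result -1 — matching result -1.
Every one of the 135 inputs gives matching results.
verdict: equivalent


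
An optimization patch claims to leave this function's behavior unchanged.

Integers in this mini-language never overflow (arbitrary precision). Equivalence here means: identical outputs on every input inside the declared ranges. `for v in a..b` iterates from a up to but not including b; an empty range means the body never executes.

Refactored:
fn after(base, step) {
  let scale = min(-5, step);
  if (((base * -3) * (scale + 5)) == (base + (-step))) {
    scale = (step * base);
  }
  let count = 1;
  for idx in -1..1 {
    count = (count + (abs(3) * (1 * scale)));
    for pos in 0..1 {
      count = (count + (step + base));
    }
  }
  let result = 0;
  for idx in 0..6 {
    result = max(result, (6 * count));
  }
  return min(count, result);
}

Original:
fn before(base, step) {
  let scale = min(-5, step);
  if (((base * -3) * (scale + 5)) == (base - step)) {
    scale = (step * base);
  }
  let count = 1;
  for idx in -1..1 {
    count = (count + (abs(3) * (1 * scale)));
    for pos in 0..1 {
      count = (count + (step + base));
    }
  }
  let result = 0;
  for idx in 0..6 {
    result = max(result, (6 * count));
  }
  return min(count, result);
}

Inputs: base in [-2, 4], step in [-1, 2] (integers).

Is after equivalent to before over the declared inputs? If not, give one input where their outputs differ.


The two are interchangeable: arithmetic usage differs, and every declared input agrees.
Spot check at base=4, step=2 — before: scale := -5 | (((base * -3) * (scale + 5)) == (base - step)): false | count := 1 | iter idx=-1: | count := -14 | iter pos=0: | count := -8 | iter idx=0: | count := -23 | iter pos=0: | count := -17 | result := 0 | iter idx=0: | result := 0 | iter idx=1: | result := 0 | iter idx=2: | result := 0 | iter idx=3: | result := 0 | iter idx=4: | result := 0 | iter idx=5: | result := 0 | result -17. after: scale := -5 | (((base * -3) * (scale + 5)) == (base + (-step))): false | count := 1 | iter idx=-1: | count := -14 | iter pos=0: | count := -8 | iter idx=0: | count := -23 | iter pos=0: | count := -17 | result := 0 | iter idx=0: | result := 0 | iter idx=1: | result := 0 | iter idx=2: | result := 0 | iter idx=3: | result := 0 | iter idx=4: | result := 0 | iter idx=5: | result := 0 | result -17. Both give -17.
Checked all 28 inputs in the declared domain: the outputs agree on every one.
verdict: equivalent


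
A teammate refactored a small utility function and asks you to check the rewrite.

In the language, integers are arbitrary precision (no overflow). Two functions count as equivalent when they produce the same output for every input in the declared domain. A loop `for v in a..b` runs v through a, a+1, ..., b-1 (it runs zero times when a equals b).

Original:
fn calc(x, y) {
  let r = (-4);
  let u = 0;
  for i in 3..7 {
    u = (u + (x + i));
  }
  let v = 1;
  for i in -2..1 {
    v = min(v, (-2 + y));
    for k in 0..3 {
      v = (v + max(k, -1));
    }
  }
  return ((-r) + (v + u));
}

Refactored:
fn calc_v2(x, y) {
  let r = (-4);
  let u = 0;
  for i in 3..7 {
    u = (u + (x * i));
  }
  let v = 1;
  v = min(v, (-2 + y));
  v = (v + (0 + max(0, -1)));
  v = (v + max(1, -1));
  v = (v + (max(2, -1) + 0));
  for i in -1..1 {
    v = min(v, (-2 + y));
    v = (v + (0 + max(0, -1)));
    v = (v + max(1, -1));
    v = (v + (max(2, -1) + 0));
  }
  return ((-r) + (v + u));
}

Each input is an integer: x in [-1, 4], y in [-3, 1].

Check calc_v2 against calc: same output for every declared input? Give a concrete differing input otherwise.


Try x=-1, y=-3.
calc: r := -4 | u := 0 | iter i=3: | u := 2 | iter i=4: | u := 5 | iter i=5: | u := 9 | iter i=6: | u := 14 | v := 1 | iter i=-2: | v := -5 | iter k=0: | v := -5 | iter k=1: | v := -4 | iter k=2: | v := -2 | iter i=-1: | v := -5 | iter k=0: | v := -5 | iter k=1: | v := -4 | iter k=2: | v := -2 | iter i=0: | v := -5 | iter k=0: | v := -5 | iter k=1: | v := -4 | iter k=2: | v := -2 | result 16
calc_v2: r := -4 | u := 0 | iter i=3: | u := -3 | iter i=4: | u := -7 | iter i=5: | u := -12 | iter i=6: | u := -18 | v := 1 | v := -5 | v := -5 | v := -4 | v := -2 | iter i=-1: | v := -5 | v := -5 | v := -4 | v := -2 | iter i=0: | v := -5 | v := -5 | v := -4 | v := -2 | result -16
16 and -16 differ, so these are not the same function on this domain.
verdict: not equivalent; witness: x=-1, y=-3


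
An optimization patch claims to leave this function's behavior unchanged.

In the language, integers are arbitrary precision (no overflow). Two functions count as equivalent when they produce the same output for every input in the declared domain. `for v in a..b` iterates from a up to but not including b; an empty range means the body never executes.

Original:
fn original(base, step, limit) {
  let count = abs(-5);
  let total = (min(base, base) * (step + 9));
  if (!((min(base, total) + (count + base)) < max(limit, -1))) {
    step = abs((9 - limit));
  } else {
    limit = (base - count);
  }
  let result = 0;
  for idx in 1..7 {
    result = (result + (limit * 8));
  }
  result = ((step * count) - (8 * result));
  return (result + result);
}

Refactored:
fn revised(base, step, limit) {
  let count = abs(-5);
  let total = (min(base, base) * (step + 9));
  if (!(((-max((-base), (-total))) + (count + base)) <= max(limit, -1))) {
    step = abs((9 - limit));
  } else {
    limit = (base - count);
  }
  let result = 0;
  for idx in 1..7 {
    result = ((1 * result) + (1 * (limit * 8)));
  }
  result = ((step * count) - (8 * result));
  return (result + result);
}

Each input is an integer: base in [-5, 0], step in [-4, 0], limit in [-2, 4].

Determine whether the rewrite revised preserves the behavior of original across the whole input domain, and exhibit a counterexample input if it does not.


Consider the input base=-1, step=-4, limit=-2.
original: count = 5; total = -5; (!((min(base, total) + (count + base)) < max(limit, -1))) -> true; step = 11; result = 0; [idx=1]; result = -16; [idx=2]; result = -32; [idx=3]; result = -48; [idx=4]; result = -64; [idx=5]; result = -80; [idx=6]; result = -96; result = 823; return 1646
revised: count = 5; total = -5; (!(((-max((-base), (-total))) + (count + base)) <= max(limit, -1))) -> false; limit = -6; result = 0; [idx=1]; result = -48; [idx=2]; result = -96; [idx=3]; result = -144; [idx=4]; result = -192; [idx=5]; result = -240; [idx=6]; result = -288; result = 2284; return 4568
1646 and 4568 differ, so these are not the same function on this domain.
verdict: not equivalent; witness: base=-1, step=-4, limit=-2


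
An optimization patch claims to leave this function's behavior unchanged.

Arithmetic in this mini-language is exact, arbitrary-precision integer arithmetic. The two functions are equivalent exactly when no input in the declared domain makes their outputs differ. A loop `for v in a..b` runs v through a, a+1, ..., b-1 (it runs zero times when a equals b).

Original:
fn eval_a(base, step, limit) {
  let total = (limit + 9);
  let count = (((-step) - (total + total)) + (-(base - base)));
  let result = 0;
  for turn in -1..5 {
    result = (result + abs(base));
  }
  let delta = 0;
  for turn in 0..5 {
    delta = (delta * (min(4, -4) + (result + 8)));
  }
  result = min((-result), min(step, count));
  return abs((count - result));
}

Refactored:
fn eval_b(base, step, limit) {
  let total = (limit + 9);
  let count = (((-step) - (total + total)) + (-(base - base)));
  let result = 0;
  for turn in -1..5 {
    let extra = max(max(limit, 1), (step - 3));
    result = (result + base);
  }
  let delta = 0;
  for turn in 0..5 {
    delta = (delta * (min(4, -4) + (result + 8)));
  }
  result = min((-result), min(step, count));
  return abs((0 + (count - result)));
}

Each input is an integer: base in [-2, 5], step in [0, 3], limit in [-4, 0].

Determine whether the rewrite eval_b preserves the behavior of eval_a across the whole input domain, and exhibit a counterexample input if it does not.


Run the pair on base=-2, step=0, limit=-4.
eval_a: total := 5 | count := -10 | result := 0 | iter turn=-1: | result := 2 | iter turn=0: | result := 4 | iter turn=1: | result := 6 | iter turn=2: | result := 8 | iter turn=3: | result := 10 | iter turn=4: | result := 12 | delta := 0 | iter turn=0: | delta := 0 | iter turn=1: | delta := 0 | iter turn=2: | delta := 0 | iter turn=3: | delta := 0 | iter turn=4: | delta := 0 | result := -12 | result 2
eval_b: total := 5 | count := -10 | result := 0 | iter turn=-1: | extra := 1 | result := -2 | iter turn=0: | extra := 1 | result := -4 | iter turn=1: | extra := 1 | result := -6 | iter turn=2: | extra := 1 | result := -8 | iter turn=3: | extra := 1 | result := -10 | iter turn=4: | extra := 1 | result := -12 | delta := 0 | iter turn=0: | delta := 0 | iter turn=1: | delta := 0 | iter turn=2: | delta := 0 | iter turn=3: | delta := 0 | iter turn=4: | delta := 0 | result := -10 | result 0
2 vs 0 — the two versions disagree here.
verdict: not equivalent; witness: base=-2, step=0, limit=-4


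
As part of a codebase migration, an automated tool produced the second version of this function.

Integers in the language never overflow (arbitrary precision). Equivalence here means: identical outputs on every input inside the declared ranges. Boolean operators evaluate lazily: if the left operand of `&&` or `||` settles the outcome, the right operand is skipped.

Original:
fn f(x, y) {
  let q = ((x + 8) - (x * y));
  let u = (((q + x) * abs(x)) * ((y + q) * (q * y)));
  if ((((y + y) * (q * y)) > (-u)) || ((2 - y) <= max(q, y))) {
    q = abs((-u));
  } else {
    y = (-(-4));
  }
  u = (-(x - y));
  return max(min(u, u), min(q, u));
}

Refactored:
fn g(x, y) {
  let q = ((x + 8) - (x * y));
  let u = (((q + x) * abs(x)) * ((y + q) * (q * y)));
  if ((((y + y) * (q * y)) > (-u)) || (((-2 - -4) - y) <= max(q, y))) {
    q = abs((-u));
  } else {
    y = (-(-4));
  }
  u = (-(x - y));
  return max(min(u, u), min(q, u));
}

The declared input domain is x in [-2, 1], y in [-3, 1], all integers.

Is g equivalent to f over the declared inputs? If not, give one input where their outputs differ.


Equivalent — the differences include arithmetic usage differs, plus constant usage differs, yet no declared input distinguishes the two.
One worked example (x=1, y=-3) — f: q=12, then u=-4212, then ((((y + y) * (q * y)) > (-u)) || ((2 - y) <= max(q, y))) is true, then q=4212, then u=-4, then returns -4; g: q=12, then u=-4212, then ((((y + y) * (q * y)) > (-u)) || (((-2 - -4) - y) <= max(q, y))) is true, then q=4212, then u=-4, then returns -4; agreement on -4.
Every one of the 20 inputs gives matching results.
verdict: equivalent
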